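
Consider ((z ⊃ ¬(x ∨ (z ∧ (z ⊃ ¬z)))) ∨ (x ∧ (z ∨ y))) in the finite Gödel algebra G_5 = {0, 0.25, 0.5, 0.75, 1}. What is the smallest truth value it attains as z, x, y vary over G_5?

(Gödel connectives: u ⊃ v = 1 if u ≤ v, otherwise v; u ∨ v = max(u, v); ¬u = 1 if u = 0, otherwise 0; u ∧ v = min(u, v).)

The minimum is attained at z = 0.25, x = 0.25, y = 0:
  ¬z: Gödel ¬ of 0.25 = 0 (operand ≠ 0)
  (z ⊃ ¬z): 0.25 > 0, so result = 0
  (z ∧ (z ⊃ ¬z)) = min(0.25, 0) = 0
  (x ∨ (z ∧ (z ⊃ ¬z))) = max(0.25, 0) = 0.25
  ¬(x ∨ (z ∧ (z ⊃ ¬z))): Gödel ¬ of 0.25 = 0 (operand ≠ 0)
  (z ⊃ ¬(x ∨ (z ∧ (z ⊃ ¬z)))): 0.25 > 0, so result = 0
  (z ∨ y) = max(0.25, 0) = 0.25
  (x ∧ (z ∨ y)) = min(0.25, 0.25) = 0.25
  ((z ⊃ ¬(x ∨ (z ∧ (z ⊃ ¬z)))) ∨ (x ∧ (z ∨ y))) = max(0, 0.25) = 0.25
Checking all 125 assignments confirms none give a value below 0.25.

0.25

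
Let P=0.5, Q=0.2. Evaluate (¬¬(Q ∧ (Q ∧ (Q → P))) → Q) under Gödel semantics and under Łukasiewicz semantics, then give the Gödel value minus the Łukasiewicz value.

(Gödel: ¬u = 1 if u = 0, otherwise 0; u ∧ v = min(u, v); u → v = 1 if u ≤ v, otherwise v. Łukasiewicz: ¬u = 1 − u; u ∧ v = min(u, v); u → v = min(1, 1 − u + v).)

Gödel evaluation:
  (Q → P): 0.2 ≤ 0.5, so result = 1
  (Q ∧ (Q → P)) = min(0.2, 1) = 0.2
  (Q ∧ (Q ∧ (Q → P))) = min(0.2, 0.2) = 0.2
  ¬(Q ∧ (Q ∧ (Q → P))): Gödel ¬ of 0.2 = 0 (operand ≠ 0)
  ¬¬(Q ∧ (Q ∧ (Q → P))): Gödel ¬ of 0 = 1 (operand is 0)
  (¬¬(Q ∧ (Q ∧ (Q → P))) → Q): 1 > 0.2, so result = 0.2
  Gödel value = 0.2
Łukasiewicz evaluation:
  (Q → P): min(1, 1 − 0.2 + 0.5) = 1
  (Q ∧ (Q → P)) = min(0.2, 1) = 0.2
  (Q ∧ (Q ∧ (Q → P))) = min(0.2, 0.2) = 0.2
  ¬(Q ∧ (Q ∧ (Q → P))): Łukasiewicz ¬ gives 1 − 0.2 = 0.8
  ¬¬(Q ∧ (Q ∧ (Q → P))): Łukasiewicz ¬ gives 1 − 0.8 = 0.2
  (¬¬(Q ∧ (Q ∧ (Q → P))) → Q): min(1, 1 − 0.2 + 0.2) = 1
  Łukasiewicz value = 1
Difference: 0.2 − 1 = -0.80

-0.80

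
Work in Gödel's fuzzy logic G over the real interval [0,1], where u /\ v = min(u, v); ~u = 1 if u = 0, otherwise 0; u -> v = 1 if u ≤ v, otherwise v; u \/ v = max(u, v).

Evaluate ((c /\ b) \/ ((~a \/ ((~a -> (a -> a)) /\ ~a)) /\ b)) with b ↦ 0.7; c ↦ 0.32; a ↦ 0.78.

0.32

(c /\ b) = min(0.32, 0.7) = 0.32
~a: Gödel ¬ of 0.78 = 0 (operand ≠ 0)
~a: Gödel ¬ of 0.78 = 0 (operand ≠ 0)
(a -> a): 0.78 ≤ 0.78, so result = 1
(~a -> (a -> a)): 0 ≤ 1, so result = 1
~a: Gödel ¬ of 0.78 = 0 (operand ≠ 0)
((~a -> (a -> a)) /\ ~a) = min(1, 0) = 0
(~a \/ ((~a -> (a -> a)) /\ ~a)) = max(0, 0) = 0
((~a \/ ((~a -> (a -> a)) /\ ~a)) /\ b) = min(0, 0.7) = 0
((c /\ b) \/ ((~a \/ ((~a -> (a -> a)) /\ ~a)) /\ b)) = max(0.32, 0) = 0.32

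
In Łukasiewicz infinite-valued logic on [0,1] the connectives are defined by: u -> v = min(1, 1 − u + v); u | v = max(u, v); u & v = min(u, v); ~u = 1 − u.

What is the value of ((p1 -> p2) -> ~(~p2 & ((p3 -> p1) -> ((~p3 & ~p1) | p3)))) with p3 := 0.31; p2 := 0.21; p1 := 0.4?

0.59

(p1 -> p2): min(1, 1 − 0.4 + 0.21) = 0.81
~p2: Łukasiewicz ¬ gives 1 − 0.21 = 0.79
(p3 -> p1): min(1, 1 − 0.31 + 0.4) = 1
~p3: Łukasiewicz ¬ gives 1 − 0.31 = 0.69
~p1: Łukasiewicz ¬ gives 1 − 0.4 = 0.6
(~p3 & ~p1) = min(0.69, 0.6) = 0.6
((~p3 & ~p1) | p3) = max(0.6, 0.31) = 0.6
((p3 -> p1) -> ((~p3 & ~p1) | p3)): min(1, 1 − 1 + 0.6) = 0.6
(~p2 & ((p3 -> p1) -> ((~p3 & ~p1) | p3))) = min(0.79, 0.6) = 0.6
~(~p2 & ((p3 -> p1) -> ((~p3 & ~p1) | p3))): Łukasiewicz ¬ gives 1 − 0.6 = 0.4
((p1 -> p2) -> ~(~p2 & ((p3 -> p1) -> ((~p3 & ~p1) | p3)))): min(1, 1 − 0.81 + 0.4) = 0.59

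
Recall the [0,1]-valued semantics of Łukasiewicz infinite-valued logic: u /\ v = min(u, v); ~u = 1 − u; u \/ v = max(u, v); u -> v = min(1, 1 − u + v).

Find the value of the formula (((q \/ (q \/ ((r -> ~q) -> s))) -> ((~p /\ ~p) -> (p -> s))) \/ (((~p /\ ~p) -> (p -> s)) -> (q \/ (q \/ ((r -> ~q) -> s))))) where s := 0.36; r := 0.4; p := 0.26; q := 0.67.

~q: Łukasiewicz ¬ gives 1 − 0.67 = 0.33
(r -> ~q): min(1, 1 − 0.4 + 0.33) = 0.93
((r -> ~q) -> s): min(1, 1 − 0.93 + 0.36) = 0.43
(q \/ ((r -> ~q) -> s)) = max(0.67, 0.43) = 0.67
(q \/ (q \/ ((r -> ~q) -> s))) = max(0.67, 0.67) = 0.67
~p: Łukasiewicz ¬ gives 1 − 0.26 = 0.74
~p: Łukasiewicz ¬ gives 1 − 0.26 = 0.74
(~p /\ ~p) = min(0.74, 0.74) = 0.74
(p -> s): min(1, 1 − 0.26 + 0.36) = 1
((~p /\ ~p) -> (p -> s)): min(1, 1 − 0.74 + 1) = 1
((q \/ (q \/ ((r -> ~q) -> s))) -> ((~p /\ ~p) -> (p -> s))): min(1, 1 − 0.67 + 1) = 1
~p: Łukasiewicz ¬ gives 1 − 0.26 = 0.74
~p: Łukasiewicz ¬ gives 1 − 0.26 = 0.74
(~p /\ ~p) = min(0.74, 0.74) = 0.74
(p -> s): min(1, 1 − 0.26 + 0.36) = 1
((~p /\ ~p) -> (p -> s)): min(1, 1 − 0.74 + 1) = 1
~q: Łukasiewicz ¬ gives 1 − 0.67 = 0.33
(r -> ~q): min(1, 1 − 0.4 + 0.33) = 0.93
((r -> ~q) -> s): min(1, 1 − 0.93 + 0.36) = 0.43
(q \/ ((r -> ~q) -> s)) = max(0.67, 0.43) = 0.67
(q \/ (q \/ ((r -> ~q) -> s))) = max(0.67, 0.67) = 0.67
(((~p /\ ~p) -> (p -> s)) -> (q \/ (q \/ ((r -> ~q) -> s)))): min(1, 1 − 1 + 0.67) = 0.67
(((q \/ (q \/ ((r -> ~q) -> s))) -> ((~p /\ ~p) -> (p -> s))) \/ (((~p /\ ~p) -> (p -> s)) -> (q \/ (q \/ ((r -> ~q) -> s))))) = max(1, 0.67) = 1

1.00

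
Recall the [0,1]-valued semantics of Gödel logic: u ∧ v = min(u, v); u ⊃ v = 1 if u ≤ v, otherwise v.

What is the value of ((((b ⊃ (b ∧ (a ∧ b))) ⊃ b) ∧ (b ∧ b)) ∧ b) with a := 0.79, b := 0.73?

0.73

(a ∧ b) = min(0.79, 0.73) = 0.73
(b ∧ (a ∧ b)) = min(0.73, 0.73) = 0.73
(b ⊃ (b ∧ (a ∧ b))): 0.73 ≤ 0.73, so result = 1
((b ⊃ (b ∧ (a ∧ b))) ⊃ b): 1 > 0.73, so result = 0.73
(b ∧ b) = min(0.73, 0.73) = 0.73
(((b ⊃ (b ∧ (a ∧ b))) ⊃ b) ∧ (b ∧ b)) = min(0.73, 0.73) = 0.73
((((b ⊃ (b ∧ (a ∧ b))) ⊃ b) ∧ (b ∧ b)) ∧ b) = min(0.73, 0.73) = 0.73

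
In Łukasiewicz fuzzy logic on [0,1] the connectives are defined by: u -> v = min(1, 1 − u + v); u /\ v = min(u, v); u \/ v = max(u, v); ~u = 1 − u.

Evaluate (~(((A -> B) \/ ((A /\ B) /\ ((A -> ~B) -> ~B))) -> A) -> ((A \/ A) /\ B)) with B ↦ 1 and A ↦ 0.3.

(A -> B): min(1, 1 − 0.3 + 1) = 1
(A /\ B) = min(0.3, 1) = 0.3
~B: Łukasiewicz ¬ gives 1 − 1 = 0
(A -> ~B): min(1, 1 − 0.3 + 0) = 0.7
~B: Łukasiewicz ¬ gives 1 − 1 = 0
((A -> ~B) -> ~B): min(1, 1 − 0.7 + 0) = 0.3
((A /\ B) /\ ((A -> ~B) -> ~B)) = min(0.3, 0.3) = 0.3
((A -> B) \/ ((A /\ B) /\ ((A -> ~B) -> ~B))) = max(1, 0.3) = 1
(((A -> B) \/ ((A /\ B) /\ ((A -> ~B) -> ~B))) -> A): min(1, 1 − 1 + 0.3) = 0.3
~(((A -> B) \/ ((A /\ B) /\ ((A -> ~B) -> ~B))) -> A): Łukasiewicz ¬ gives 1 − 0.3 = 0.7
(A \/ A) = max(0.3, 0.3) = 0.3
((A \/ A) /\ B) = min(0.3, 1) = 0.3
(~(((A -> B) \/ ((A /\ B) /\ ((A -> ~B) -> ~B))) -> A) -> ((A \/ A) /\ B)): min(1, 1 − 0.7 + 0.3) = 0.6

0.60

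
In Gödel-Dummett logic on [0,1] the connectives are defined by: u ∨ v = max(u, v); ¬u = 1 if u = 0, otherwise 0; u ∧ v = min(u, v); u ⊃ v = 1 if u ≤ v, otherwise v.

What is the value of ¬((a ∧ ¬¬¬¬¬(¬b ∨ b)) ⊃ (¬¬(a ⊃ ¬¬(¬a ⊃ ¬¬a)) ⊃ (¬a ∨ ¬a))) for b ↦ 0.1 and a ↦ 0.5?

¬b: Gödel ¬ of 0.1 = 0 (operand ≠ 0)
(¬b ∨ b) = max(0, 0.1) = 0.1
¬(¬b ∨ b): Gödel ¬ of 0.1 = 0 (operand ≠ 0)
¬¬(¬b ∨ b): Gödel ¬ of 0 = 1 (operand is 0)
¬¬¬(¬b ∨ b): Gödel ¬ of 1 = 0 (operand ≠ 0)
¬¬¬¬(¬b ∨ b): Gödel ¬ of 0 = 1 (operand is 0)
¬¬¬¬¬(¬b ∨ b): Gödel ¬ of 1 = 0 (operand ≠ 0)
(a ∧ ¬¬¬¬¬(¬b ∨ b)) = min(0.5, 0) = 0
¬a: Gödel ¬ of 0.5 = 0 (operand ≠ 0)
¬a: Gödel ¬ of 0.5 = 0 (operand ≠ 0)
¬¬a: Gödel ¬ of 0 = 1 (operand is 0)
(¬a ⊃ ¬¬a): 0 ≤ 1, so result = 1
¬(¬a ⊃ ¬¬a): Gödel ¬ of 1 = 0 (operand ≠ 0)
¬¬(¬a ⊃ ¬¬a): Gödel ¬ of 0 = 1 (operand is 0)
(a ⊃ ¬¬(¬a ⊃ ¬¬a)): 0.5 ≤ 1, so result = 1
¬(a ⊃ ¬¬(¬a ⊃ ¬¬a)): Gödel ¬ of 1 = 0 (operand ≠ 0)
¬¬(a ⊃ ¬¬(¬a ⊃ ¬¬a)): Gödel ¬ of 0 = 1 (operand is 0)
¬a: Gödel ¬ of 0.5 = 0 (operand ≠ 0)
¬a: Gödel ¬ of 0.5 = 0 (operand ≠ 0)
(¬a ∨ ¬a) = max(0, 0) = 0
(¬¬(a ⊃ ¬¬(¬a ⊃ ¬¬a)) ⊃ (¬a ∨ ¬a)): 1 > 0, so result = 0
((a ∧ ¬¬¬¬¬(¬b ∨ b)) ⊃ (¬¬(a ⊃ ¬¬(¬a ⊃ ¬¬a)) ⊃ (¬a ∨ ¬a))): 0 ≤ 0, so result = 1
¬((a ∧ ¬¬¬¬¬(¬b ∨ b)) ⊃ (¬¬(a ⊃ ¬¬(¬a ⊃ ¬¬a)) ⊃ (¬a ∨ ¬a))): Gödel ¬ of 1 = 0 (operand ≠ 0)

0.00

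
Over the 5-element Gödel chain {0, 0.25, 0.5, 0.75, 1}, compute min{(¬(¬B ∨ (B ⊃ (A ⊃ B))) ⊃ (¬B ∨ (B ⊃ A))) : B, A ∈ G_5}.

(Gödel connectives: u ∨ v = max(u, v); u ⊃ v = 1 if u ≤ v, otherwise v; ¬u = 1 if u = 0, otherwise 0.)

Every assignment gives 1. For instance at B = 0, A = 0:
  ¬B: Gödel ¬ of 0 = 1 (operand is 0)
  (A ⊃ B): 0 ≤ 0, so result = 1
  (B ⊃ (A ⊃ B)): 0 ≤ 1, so result = 1
  (¬B ∨ (B ⊃ (A ⊃ B))) = max(1, 1) = 1
  ¬(¬B ∨ (B ⊃ (A ⊃ B))): Gödel ¬ of 1 = 0 (operand ≠ 0)
  ¬B: Gödel ¬ of 0 = 1 (operand is 0)
  (B ⊃ A): 0 ≤ 0, so result = 1
  (¬B ∨ (B ⊃ A)) = max(1, 1) = 1
  (¬(¬B ∨ (B ⊃ (A ⊃ B))) ⊃ (¬B ∨ (B ⊃ A))): 0 ≤ 1, so result = 1
All 25 assignments give value 1 — the formula is a G_5-tautology.

1.00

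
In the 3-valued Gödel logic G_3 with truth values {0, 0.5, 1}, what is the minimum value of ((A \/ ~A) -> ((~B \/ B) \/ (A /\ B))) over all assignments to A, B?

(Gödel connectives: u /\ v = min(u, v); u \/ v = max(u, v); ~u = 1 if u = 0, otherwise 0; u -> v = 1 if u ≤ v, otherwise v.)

The minimum is attained at A = 0, B = 0.5:
  ~A: Gödel ¬ of 0 = 1 (operand is 0)
  (A \/ ~A) = max(0, 1) = 1
  ~B: Gödel ¬ of 0.5 = 0 (operand ≠ 0)
  (~B \/ B) = max(0, 0.5) = 0.5
  (A /\ B) = min(0, 0.5) = 0
  ((~B \/ B) \/ (A /\ B)) = max(0.5, 0) = 0.5
  ((A \/ ~A) -> ((~B \/ B) \/ (A /\ B))): 1 > 0.5, so result = 0.5
Checking all 9 assignments confirms none give a value below 0.50.

0.50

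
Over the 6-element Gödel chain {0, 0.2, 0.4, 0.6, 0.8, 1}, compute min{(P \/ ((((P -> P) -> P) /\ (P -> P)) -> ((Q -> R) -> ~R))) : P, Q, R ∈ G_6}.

0.20

The minimum is attained at P = 0.2, Q = 0, R = 0.2:
  (P -> P): 0.2 ≤ 0.2, so result = 1
  ((P -> P) -> P): 1 > 0.2, so result = 0.2
  (P -> P): 0.2 ≤ 0.2, so result = 1
  (((P -> P) -> P) /\ (P -> P)) = min(0.2, 1) = 0.2
  (Q -> R): 0 ≤ 0.2, so result = 1
  ~R: Gödel ¬ of 0.2 = 0 (operand ≠ 0)
  ((Q -> R) -> ~R): 1 > 0, so result = 0
  ((((P -> P) -> P) /\ (P -> P)) -> ((Q -> R) -> ~R)): 0.2 > 0, so result = 0
  (P \/ ((((P -> P) -> P) /\ (P -> P)) -> ((Q -> R) -> ~R))) = max(0.2, 0) = 0.2
Checking all 216 assignments confirms none give a value below 0.20.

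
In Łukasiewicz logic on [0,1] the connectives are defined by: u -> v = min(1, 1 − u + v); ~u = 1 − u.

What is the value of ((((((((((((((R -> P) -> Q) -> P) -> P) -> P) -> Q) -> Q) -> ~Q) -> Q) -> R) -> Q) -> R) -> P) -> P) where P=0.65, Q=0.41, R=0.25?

(R -> P): min(1, 1 − 0.25 + 0.65) = 1
((R -> P) -> Q): min(1, 1 − 1 + 0.41) = 0.41
(((R -> P) -> Q) -> P): min(1, 1 − 0.41 + 0.65) = 1
((((R -> P) -> Q) -> P) -> P): min(1, 1 − 1 + 0.65) = 0.65
(((((R -> P) -> Q) -> P) -> P) -> P): min(1, 1 − 0.65 + 0.65) = 1
((((((R -> P) -> Q) -> P) -> P) -> P) -> Q): min(1, 1 − 1 + 0.41) = 0.41
(((((((R -> P) -> Q) -> P) -> P) -> P) -> Q) -> Q): min(1, 1 − 0.41 + 0.41) = 1
~Q: Łukasiewicz ¬ gives 1 − 0.41 = 0.59
((((((((R -> P) -> Q) -> P) -> P) -> P) -> Q) -> Q) -> ~Q): min(1, 1 − 1 + 0.59) = 0.59
(((((((((R -> P) -> Q) -> P) -> P) -> P) -> Q) -> Q) -> ~Q) -> Q): min(1, 1 − 0.59 + 0.41) = 0.82
((((((((((R -> P) -> Q) -> P) -> P) -> P) -> Q) -> Q) -> ~Q) -> Q) -> R): min(1, 1 − 0.82 + 0.25) = 0.43
(((((((((((R -> P) -> Q) -> P) -> P) -> P) -> Q) -> Q) -> ~Q) -> Q) -> R) -> Q): min(1, 1 − 0.43 + 0.41) = 0.98
((((((((((((R -> P) -> Q) -> P) -> P) -> P) -> Q) -> Q) -> ~Q) -> Q) -> R) -> Q) -> R): min(1, 1 − 0.98 + 0.25) = 0.27
(((((((((((((R -> P) -> Q) -> P) -> P) -> P) -> Q) -> Q) -> ~Q) -> Q) -> R) -> Q) -> R) -> P): min(1, 1 − 0.27 + 0.65) = 1
((((((((((((((R -> P) -> Q) -> P) -> P) -> P) -> Q) -> Q) -> ~Q) -> Q) -> R) -> Q) -> R) -> P) -> P): min(1, 1 − 1 + 0.65) = 0.65

0.65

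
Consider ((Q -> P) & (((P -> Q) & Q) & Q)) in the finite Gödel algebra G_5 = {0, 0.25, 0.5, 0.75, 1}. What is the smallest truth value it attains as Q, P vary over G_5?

0.00

The minimum is attained at Q = 0, P = 0:
  (Q -> P): 0 ≤ 0, so result = 1
  (P -> Q): 0 ≤ 0, so result = 1
  ((P -> Q) & Q) = min(1, 0) = 0
  (((P -> Q) & Q) & Q) = min(0, 0) = 0
  ((Q -> P) & (((P -> Q) & Q) & Q)) = min(1, 0) = 0
Checking all 25 assignments confirms none give a value below 0.00.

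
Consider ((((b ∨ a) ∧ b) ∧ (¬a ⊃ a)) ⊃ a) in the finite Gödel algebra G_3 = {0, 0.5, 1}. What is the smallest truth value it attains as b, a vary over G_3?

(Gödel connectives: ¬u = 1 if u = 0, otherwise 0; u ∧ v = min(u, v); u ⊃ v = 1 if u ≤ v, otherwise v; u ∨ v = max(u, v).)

The minimum is attained at b = 1, a = 0.5:
  (b ∨ a) = max(1, 0.5) = 1
  ((b ∨ a) ∧ b) = min(1, 1) = 1
  ¬a: Gödel ¬ of 0.5 = 0 (operand ≠ 0)
  (¬a ⊃ a): 0 ≤ 0.5, so result = 1
  (((b ∨ a) ∧ b) ∧ (¬a ⊃ a)) = min(1, 1) = 1
  ((((b ∨ a) ∧ b) ∧ (¬a ⊃ a)) ⊃ a): 1 > 0.5, so result = 0.5
Checking all 9 assignments confirms none give a value below 0.50.

0.50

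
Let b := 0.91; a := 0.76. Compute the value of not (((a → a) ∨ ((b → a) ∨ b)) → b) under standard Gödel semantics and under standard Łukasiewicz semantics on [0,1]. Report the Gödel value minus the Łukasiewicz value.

-0.09

Gödel evaluation:
  (a → a): 0.76 ≤ 0.76, so result = 1
  (b → a): 0.91 > 0.76, so result = 0.76
  ((b → a) ∨ b) = max(0.76, 0.91) = 0.91
  ((a → a) ∨ ((b → a) ∨ b)) = max(1, 0.91) = 1
  (((a → a) ∨ ((b → a) ∨ b)) → b): 1 > 0.91, so result = 0.91
  not (((a → a) ∨ ((b → a) ∨ b)) → b): Gödel ¬ of 0.91 = 0 (operand ≠ 0)
  Gödel value = 0
Łukasiewicz evaluation:
  (a → a): min(1, 1 − 0.76 + 0.76) = 1
  (b → a): min(1, 1 − 0.91 + 0.76) = 0.85
  ((b → a) ∨ b) = max(0.85, 0.91) = 0.91
  ((a → a) ∨ ((b → a) ∨ b)) = max(1, 0.91) = 1
  (((a → a) ∨ ((b → a) ∨ b)) → b): min(1, 1 − 1 + 0.91) = 0.91
  not (((a → a) ∨ ((b → a) ∨ b)) → b): Łukasiewicz ¬ gives 1 − 0.91 = 0.09
  Łukasiewicz value = 0.09
Difference: 0 − 0.09 = -0.09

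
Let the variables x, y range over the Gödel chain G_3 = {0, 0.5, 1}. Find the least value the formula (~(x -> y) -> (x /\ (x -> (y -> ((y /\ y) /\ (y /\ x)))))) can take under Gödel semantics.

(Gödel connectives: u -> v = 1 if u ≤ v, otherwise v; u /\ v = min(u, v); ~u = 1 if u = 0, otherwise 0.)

0.50

The minimum is attained at x = 0.5, y = 0:
  (x -> y): 0.5 > 0, so result = 0
  ~(x -> y): Gödel ¬ of 0 = 1 (operand is 0)
  (y /\ y) = min(0, 0) = 0
  (y /\ x) = min(0, 0.5) = 0
  ((y /\ y) /\ (y /\ x)) = min(0, 0) = 0
  (y -> ((y /\ y) /\ (y /\ x))): 0 ≤ 0, so result = 1
  (x -> (y -> ((y /\ y) /\ (y /\ x)))): 0.5 ≤ 1, so result = 1
  (x /\ (x -> (y -> ((y /\ y) /\ (y /\ x))))) = min(0.5, 1) = 0.5
  (~(x -> y) -> (x /\ (x -> (y -> ((y /\ y) /\ (y /\ x)))))): 1 > 0.5, so result = 0.5
Checking all 9 assignments confirms none give a value below 0.50.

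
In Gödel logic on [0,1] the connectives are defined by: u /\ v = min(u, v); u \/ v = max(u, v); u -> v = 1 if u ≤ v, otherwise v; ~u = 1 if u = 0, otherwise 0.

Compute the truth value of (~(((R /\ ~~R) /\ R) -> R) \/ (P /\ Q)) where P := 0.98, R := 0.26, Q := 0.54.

~R: Gödel ¬ of 0.26 = 0 (operand ≠ 0)
~~R: Gödel ¬ of 0 = 1 (operand is 0)
(R /\ ~~R) = min(0.26, 1) = 0.26
((R /\ ~~R) /\ R) = min(0.26, 0.26) = 0.26
(((R /\ ~~R) /\ R) -> R): 0.26 ≤ 0.26, so result = 1
~(((R /\ ~~R) /\ R) -> R): Gödel ¬ of 1 = 0 (operand ≠ 0)
(P /\ Q) = min(0.98, 0.54) = 0.54
(~(((R /\ ~~R) /\ R) -> R) \/ (P /\ Q)) = max(0, 0.54) = 0.54

0.54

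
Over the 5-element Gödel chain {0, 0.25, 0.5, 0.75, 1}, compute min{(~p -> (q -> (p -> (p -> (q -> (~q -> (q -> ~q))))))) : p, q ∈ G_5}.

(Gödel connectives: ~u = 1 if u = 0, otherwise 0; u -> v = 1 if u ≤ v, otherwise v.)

1.00

Every assignment gives 1. For instance at p = 0, q = 0:
  ~p: Gödel ¬ of 0 = 1 (operand is 0)
  ~q: Gödel ¬ of 0 = 1 (operand is 0)
  ~q: Gödel ¬ of 0 = 1 (operand is 0)
  (q -> ~q): 0 ≤ 1, so result = 1
  (~q -> (q -> ~q)): 1 ≤ 1, so result = 1
  (q -> (~q -> (q -> ~q))): 0 ≤ 1, so result = 1
  (p -> (q -> (~q -> (q -> ~q)))): 0 ≤ 1, so result = 1
  (p -> (p -> (q -> (~q -> (q -> ~q))))): 0 ≤ 1, so result = 1
  (q -> (p -> (p -> (q -> (~q -> (q -> ~q)))))): 0 ≤ 1, so result = 1
  (~p -> (q -> (p -> (p -> (q -> (~q -> (q -> ~q))))))): 1 ≤ 1, so result = 1
All 25 assignments give value 1 — the formula is a G_5-tautology.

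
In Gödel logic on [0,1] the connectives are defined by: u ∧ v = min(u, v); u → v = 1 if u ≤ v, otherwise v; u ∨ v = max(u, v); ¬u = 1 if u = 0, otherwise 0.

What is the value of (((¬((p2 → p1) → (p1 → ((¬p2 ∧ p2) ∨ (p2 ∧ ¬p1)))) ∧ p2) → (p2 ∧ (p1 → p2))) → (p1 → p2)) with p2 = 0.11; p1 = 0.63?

(p2 → p1): 0.11 ≤ 0.63, so result = 1
¬p2: Gödel ¬ of 0.11 = 0 (operand ≠ 0)
(¬p2 ∧ p2) = min(0, 0.11) = 0
¬p1: Gödel ¬ of 0.63 = 0 (operand ≠ 0)
(p2 ∧ ¬p1) = min(0.11, 0) = 0
((¬p2 ∧ p2) ∨ (p2 ∧ ¬p1)) = max(0, 0) = 0
(p1 → ((¬p2 ∧ p2) ∨ (p2 ∧ ¬p1))): 0.63 > 0, so result = 0
((p2 → p1) → (p1 → ((¬p2 ∧ p2) ∨ (p2 ∧ ¬p1)))): 1 > 0, so result = 0
¬((p2 → p1) → (p1 → ((¬p2 ∧ p2) ∨ (p2 ∧ ¬p1)))): Gödel ¬ of 0 = 1 (operand is 0)
(¬((p2 → p1) → (p1 → ((¬p2 ∧ p2) ∨ (p2 ∧ ¬p1)))) ∧ p2) = min(1, 0.11) = 0.11
(p1 → p2): 0.63 > 0.11, so result = 0.11
(p2 ∧ (p1 → p2)) = min(0.11, 0.11) = 0.11
((¬((p2 → p1) → (p1 → ((¬p2 ∧ p2) ∨ (p2 ∧ ¬p1)))) ∧ p2) → (p2 ∧ (p1 → p2))): 0.11 ≤ 0.11, so result = 1
(p1 → p2): 0.63 > 0.11, so result = 0.11
(((¬((p2 → p1) → (p1 → ((¬p2 ∧ p2) ∨ (p2 ∧ ¬p1)))) ∧ p2) → (p2 ∧ (p1 → p2))) → (p1 → p2)): 1 > 0.11, so result = 0.11

0.11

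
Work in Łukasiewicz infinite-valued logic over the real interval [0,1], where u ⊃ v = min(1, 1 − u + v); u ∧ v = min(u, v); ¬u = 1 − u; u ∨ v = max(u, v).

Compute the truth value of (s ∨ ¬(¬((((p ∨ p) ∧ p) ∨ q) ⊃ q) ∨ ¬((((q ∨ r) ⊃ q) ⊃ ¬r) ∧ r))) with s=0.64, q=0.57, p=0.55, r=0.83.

0.64

(p ∨ p) = max(0.55, 0.55) = 0.55
((p ∨ p) ∧ p) = min(0.55, 0.55) = 0.55
(((p ∨ p) ∧ p) ∨ q) = max(0.55, 0.57) = 0.57
((((p ∨ p) ∧ p) ∨ q) ⊃ q): min(1, 1 − 0.57 + 0.57) = 1
¬((((p ∨ p) ∧ p) ∨ q) ⊃ q): Łukasiewicz ¬ gives 1 − 1 = 0
(q ∨ r) = max(0.57, 0.83) = 0.83
((q ∨ r) ⊃ q): min(1, 1 − 0.83 + 0.57) = 0.74
¬r: Łukasiewicz ¬ gives 1 − 0.83 = 0.17
(((q ∨ r) ⊃ q) ⊃ ¬r): min(1, 1 − 0.74 + 0.17) = 0.43
((((q ∨ r) ⊃ q) ⊃ ¬r) ∧ r) = min(0.43, 0.83) = 0.43
¬((((q ∨ r) ⊃ q) ⊃ ¬r) ∧ r): Łukasiewicz ¬ gives 1 − 0.43 = 0.57
(¬((((p ∨ p) ∧ p) ∨ q) ⊃ q) ∨ ¬((((q ∨ r) ⊃ q) ⊃ ¬r) ∧ r)) = max(0, 0.57) = 0.57
¬(¬((((p ∨ p) ∧ p) ∨ q) ⊃ q) ∨ ¬((((q ∨ r) ⊃ q) ⊃ ¬r) ∧ r)): Łukasiewicz ¬ gives 1 − 0.57 = 0.43
(s ∨ ¬(¬((((p ∨ p) ∧ p) ∨ q) ⊃ q) ∨ ¬((((q ∨ r) ⊃ q) ⊃ ¬r) ∧ r))) = max(0.64, 0.43) = 0.64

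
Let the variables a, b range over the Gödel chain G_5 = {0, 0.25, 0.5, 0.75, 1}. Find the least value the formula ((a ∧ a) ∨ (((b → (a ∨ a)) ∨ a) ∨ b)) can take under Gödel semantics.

0.25

The minimum is attained at a = 0, b = 0.25:
  (a ∧ a) = min(0, 0) = 0
  (a ∨ a) = max(0, 0) = 0
  (b → (a ∨ a)): 0.25 > 0, so result = 0
  ((b → (a ∨ a)) ∨ a) = max(0, 0) = 0
  (((b → (a ∨ a)) ∨ a) ∨ b) = max(0, 0.25) = 0.25
  ((a ∧ a) ∨ (((b → (a ∨ a)) ∨ a) ∨ b)) = max(0, 0.25) = 0.25
Checking all 25 assignments confirms none give a value below 0.25.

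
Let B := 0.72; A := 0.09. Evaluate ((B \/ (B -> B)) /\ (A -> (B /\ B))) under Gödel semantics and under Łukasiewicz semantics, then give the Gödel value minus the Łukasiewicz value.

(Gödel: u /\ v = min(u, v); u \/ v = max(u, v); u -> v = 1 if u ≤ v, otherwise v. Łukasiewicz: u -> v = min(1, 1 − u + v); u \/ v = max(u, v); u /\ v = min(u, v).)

Gödel evaluation:
  (B -> B): 0.72 ≤ 0.72, so result = 1
  (B \/ (B -> B)) = max(0.72, 1) = 1
  (B /\ B) = min(0.72, 0.72) = 0.72
  (A -> (B /\ B)): 0.09 ≤ 0.72, so result = 1
  ((B \/ (B -> B)) /\ (A -> (B /\ B))) = min(1, 1) = 1
  Gödel value = 1
Łukasiewicz evaluation:
  (B -> B): min(1, 1 − 0.72 + 0.72) = 1
  (B \/ (B -> B)) = max(0.72, 1) = 1
  (B /\ B) = min(0.72, 0.72) = 0.72
  (A -> (B /\ B)): min(1, 1 − 0.09 + 0.72) = 1
  ((B \/ (B -> B)) /\ (A -> (B /\ B))) = min(1, 1) = 1
  Łukasiewicz value = 1
Difference: 1 − 1 = 0.00

0.00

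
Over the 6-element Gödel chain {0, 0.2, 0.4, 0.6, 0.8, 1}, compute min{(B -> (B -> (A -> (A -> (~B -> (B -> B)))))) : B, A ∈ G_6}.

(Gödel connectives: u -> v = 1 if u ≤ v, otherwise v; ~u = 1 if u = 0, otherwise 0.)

Every assignment gives 1. For instance at B = 0, A = 0:
  ~B: Gödel ¬ of 0 = 1 (operand is 0)
  (B -> B): 0 ≤ 0, so result = 1
  (~B -> (B -> B)): 1 ≤ 1, so result = 1
  (A -> (~B -> (B -> B))): 0 ≤ 1, so result = 1
  (A -> (A -> (~B -> (B -> B)))): 0 ≤ 1, so result = 1
  (B -> (A -> (A -> (~B -> (B -> B))))): 0 ≤ 1, so result = 1
  (B -> (B -> (A -> (A -> (~B -> (B -> B)))))): 0 ≤ 1, so result = 1
All 36 assignments give value 1 — the formula is a G_6-tautology.

1.00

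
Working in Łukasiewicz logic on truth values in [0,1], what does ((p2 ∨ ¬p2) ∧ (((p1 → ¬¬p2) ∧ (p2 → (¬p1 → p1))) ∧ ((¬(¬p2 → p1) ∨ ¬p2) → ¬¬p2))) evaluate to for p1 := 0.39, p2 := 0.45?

0.55

¬p2: Łukasiewicz ¬ gives 1 − 0.45 = 0.55
(p2 ∨ ¬p2) = max(0.45, 0.55) = 0.55
¬p2: Łukasiewicz ¬ gives 1 − 0.45 = 0.55
¬¬p2: Łukasiewicz ¬ gives 1 − 0.55 = 0.45
(p1 → ¬¬p2): min(1, 1 − 0.39 + 0.45) = 1
¬p1: Łukasiewicz ¬ gives 1 − 0.39 = 0.61
(¬p1 → p1): min(1, 1 − 0.61 + 0.39) = 0.78
(p2 → (¬p1 → p1)): min(1, 1 − 0.45 + 0.78) = 1
((p1 → ¬¬p2) ∧ (p2 → (¬p1 → p1))) = min(1, 1) = 1
¬p2: Łukasiewicz ¬ gives 1 − 0.45 = 0.55
(¬p2 → p1): min(1, 1 − 0.55 + 0.39) = 0.84
¬(¬p2 → p1): Łukasiewicz ¬ gives 1 − 0.84 = 0.16
¬p2: Łukasiewicz ¬ gives 1 − 0.45 = 0.55
(¬(¬p2 → p1) ∨ ¬p2) = max(0.16, 0.55) = 0.55
¬p2: Łukasiewicz ¬ gives 1 − 0.45 = 0.55
¬¬p2: Łukasiewicz ¬ gives 1 − 0.55 = 0.45
((¬(¬p2 → p1) ∨ ¬p2) → ¬¬p2): min(1, 1 − 0.55 + 0.45) = 0.9
(((p1 → ¬¬p2) ∧ (p2 → (¬p1 → p1))) ∧ ((¬(¬p2 → p1) ∨ ¬p2) → ¬¬p2)) = min(1, 0.9) = 0.9
((p2 ∨ ¬p2) ∧ (((p1 → ¬¬p2) ∧ (p2 → (¬p1 → p1))) ∧ ((¬(¬p2 → p1) ∨ ¬p2) → ¬¬p2))) = min(0.55, 0.9) = 0.55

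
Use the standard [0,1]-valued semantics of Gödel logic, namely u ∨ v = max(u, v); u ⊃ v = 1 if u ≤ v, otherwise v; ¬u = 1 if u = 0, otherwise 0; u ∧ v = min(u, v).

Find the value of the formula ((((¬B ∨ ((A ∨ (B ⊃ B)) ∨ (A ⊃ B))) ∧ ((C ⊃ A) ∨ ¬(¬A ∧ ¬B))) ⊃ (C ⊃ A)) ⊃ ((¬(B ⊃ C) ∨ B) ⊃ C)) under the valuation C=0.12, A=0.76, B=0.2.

0.12

¬B: Gödel ¬ of 0.2 = 0 (operand ≠ 0)
(B ⊃ B): 0.2 ≤ 0.2, so result = 1
(A ∨ (B ⊃ B)) = max(0.76, 1) = 1
(A ⊃ B): 0.76 > 0.2, so result = 0.2
((A ∨ (B ⊃ B)) ∨ (A ⊃ B)) = max(1, 0.2) = 1
(¬B ∨ ((A ∨ (B ⊃ B)) ∨ (A ⊃ B))) = max(0, 1) = 1
(C ⊃ A): 0.12 ≤ 0.76, so result = 1
¬A: Gödel ¬ of 0.76 = 0 (operand ≠ 0)
¬B: Gödel ¬ of 0.2 = 0 (operand ≠ 0)
(¬A ∧ ¬B) = min(0, 0) = 0
¬(¬A ∧ ¬B): Gödel ¬ of 0 = 1 (operand is 0)
((C ⊃ A) ∨ ¬(¬A ∧ ¬B)) = max(1, 1) = 1
((¬B ∨ ((A ∨ (B ⊃ B)) ∨ (A ⊃ B))) ∧ ((C ⊃ A) ∨ ¬(¬A ∧ ¬B))) = min(1, 1) = 1
(C ⊃ A): 0.12 ≤ 0.76, so result = 1
(((¬B ∨ ((A ∨ (B ⊃ B)) ∨ (A ⊃ B))) ∧ ((C ⊃ A) ∨ ¬(¬A ∧ ¬B))) ⊃ (C ⊃ A)): 1 ≤ 1, so result = 1
(B ⊃ C): 0.2 > 0.12, so result = 0.12
¬(B ⊃ C): Gödel ¬ of 0.12 = 0 (operand ≠ 0)
(¬(B ⊃ C) ∨ B) = max(0, 0.2) = 0.2
((¬(B ⊃ C) ∨ B) ⊃ C): 0.2 > 0.12, so result = 0.12
((((¬B ∨ ((A ∨ (B ⊃ B)) ∨ (A ⊃ B))) ∧ ((C ⊃ A) ∨ ¬(¬A ∧ ¬B))) ⊃ (C ⊃ A)) ⊃ ((¬(B ⊃ C) ∨ B) ⊃ C)): 1 > 0.12, so result = 0.12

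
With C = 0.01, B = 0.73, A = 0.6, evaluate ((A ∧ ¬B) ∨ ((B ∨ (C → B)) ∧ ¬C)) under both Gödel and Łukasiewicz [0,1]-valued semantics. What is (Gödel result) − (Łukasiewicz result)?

Gödel evaluation:
  ¬B: Gödel ¬ of 0.73 = 0 (operand ≠ 0)
  (A ∧ ¬B) = min(0.6, 0) = 0
  (C → B): 0.01 ≤ 0.73, so result = 1
  (B ∨ (C → B)) = max(0.73, 1) = 1
  ¬C: Gödel ¬ of 0.01 = 0 (operand ≠ 0)
  ((B ∨ (C → B)) ∧ ¬C) = min(1, 0) = 0
  ((A ∧ ¬B) ∨ ((B ∨ (C → B)) ∧ ¬C)) = max(0, 0) = 0
  Gödel value = 0
Łukasiewicz evaluation:
  ¬B: Łukasiewicz ¬ gives 1 − 0.73 = 0.27
  (A ∧ ¬B) = min(0.6, 0.27) = 0.27
  (C → B): min(1, 1 − 0.01 + 0.73) = 1
  (B ∨ (C → B)) = max(0.73, 1) = 1
  ¬C: Łukasiewicz ¬ gives 1 − 0.01 = 0.99
  ((B ∨ (C → B)) ∧ ¬C) = min(1, 0.99) = 0.99
  ((A ∧ ¬B) ∨ ((B ∨ (C → B)) ∧ ¬C)) = max(0.27, 0.99) = 0.99
  Łukasiewicz value = 0.99
Difference: 0 − 0.99 = -0.99

-0.99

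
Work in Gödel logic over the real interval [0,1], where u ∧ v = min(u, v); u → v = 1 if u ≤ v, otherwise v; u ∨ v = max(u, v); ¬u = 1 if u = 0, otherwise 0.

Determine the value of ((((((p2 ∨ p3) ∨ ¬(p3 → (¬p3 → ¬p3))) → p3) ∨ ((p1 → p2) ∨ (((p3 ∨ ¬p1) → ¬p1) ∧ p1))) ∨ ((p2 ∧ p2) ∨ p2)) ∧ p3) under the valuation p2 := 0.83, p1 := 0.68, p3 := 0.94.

(p2 ∨ p3) = max(0.83, 0.94) = 0.94
¬p3: Gödel ¬ of 0.94 = 0 (operand ≠ 0)
¬p3: Gödel ¬ of 0.94 = 0 (operand ≠ 0)
(¬p3 → ¬p3): 0 ≤ 0, so result = 1
(p3 → (¬p3 → ¬p3)): 0.94 ≤ 1, so result = 1
¬(p3 → (¬p3 → ¬p3)): Gödel ¬ of 1 = 0 (operand ≠ 0)
((p2 ∨ p3) ∨ ¬(p3 → (¬p3 → ¬p3))) = max(0.94, 0) = 0.94
(((p2 ∨ p3) ∨ ¬(p3 → (¬p3 → ¬p3))) → p3): 0.94 ≤ 0.94, so result = 1
(p1 → p2): 0.68 ≤ 0.83, so result = 1
¬p1: Gödel ¬ of 0.68 = 0 (operand ≠ 0)
(p3 ∨ ¬p1) = max(0.94, 0) = 0.94
¬p1: Gödel ¬ of 0.68 = 0 (operand ≠ 0)
((p3 ∨ ¬p1) → ¬p1): 0.94 > 0, so result = 0
(((p3 ∨ ¬p1) → ¬p1) ∧ p1) = min(0, 0.68) = 0
((p1 → p2) ∨ (((p3 ∨ ¬p1) → ¬p1) ∧ p1)) = max(1, 0) = 1
((((p2 ∨ p3) ∨ ¬(p3 → (¬p3 → ¬p3))) → p3) ∨ ((p1 → p2) ∨ (((p3 ∨ ¬p1) → ¬p1) ∧ p1))) = max(1, 1) = 1
(p2 ∧ p2) = min(0.83, 0.83) = 0.83
((p2 ∧ p2) ∨ p2) = max(0.83, 0.83) = 0.83
(((((p2 ∨ p3) ∨ ¬(p3 → (¬p3 → ¬p3))) → p3) ∨ ((p1 → p2) ∨ (((p3 ∨ ¬p1) → ¬p1) ∧ p1))) ∨ ((p2 ∧ p2) ∨ p2)) = max(1, 0.83) = 1
((((((p2 ∨ p3) ∨ ¬(p3 → (¬p3 → ¬p3))) → p3) ∨ ((p1 → p2) ∨ (((p3 ∨ ¬p1) → ¬p1) ∧ p1))) ∨ ((p2 ∧ p2) ∨ p2)) ∧ p3) = min(1, 0.94) = 0.94

0.94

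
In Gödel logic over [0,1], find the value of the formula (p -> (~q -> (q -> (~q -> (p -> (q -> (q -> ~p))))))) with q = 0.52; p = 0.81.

~q: Gödel ¬ of 0.52 = 0 (operand ≠ 0)
~q: Gödel ¬ of 0.52 = 0 (operand ≠ 0)
~p: Gödel ¬ of 0.81 = 0 (operand ≠ 0)
(q -> ~p): 0.52 > 0, so result = 0
(q -> (q -> ~p)): 0.52 > 0, so result = 0
(p -> (q -> (q -> ~p))): 0.81 > 0, so result = 0
(~q -> (p -> (q -> (q -> ~p)))): 0 ≤ 0, so result = 1
(q -> (~q -> (p -> (q -> (q -> ~p))))): 0.52 ≤ 1, so result = 1
(~q -> (q -> (~q -> (p -> (q -> (q -> ~p)))))): 0 ≤ 1, so result = 1
(p -> (~q -> (q -> (~q -> (p -> (q -> (q -> ~p))))))): 0.81 ≤ 1, so result = 1

1.00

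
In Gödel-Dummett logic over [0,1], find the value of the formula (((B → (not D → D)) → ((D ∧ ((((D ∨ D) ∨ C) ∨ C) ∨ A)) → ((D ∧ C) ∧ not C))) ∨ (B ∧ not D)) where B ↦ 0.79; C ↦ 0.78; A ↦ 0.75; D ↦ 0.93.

not D: Gödel ¬ of 0.93 = 0 (operand ≠ 0)
(not D → D): 0 ≤ 0.93, so result = 1
(B → (not D → D)): 0.79 ≤ 1, so result = 1
(D ∨ D) = max(0.93, 0.93) = 0.93
((D ∨ D) ∨ C) = max(0.93, 0.78) = 0.93
(((D ∨ D) ∨ C) ∨ C) = max(0.93, 0.78) = 0.93
((((D ∨ D) ∨ C) ∨ C) ∨ A) = max(0.93, 0.75) = 0.93
(D ∧ ((((D ∨ D) ∨ C) ∨ C) ∨ A)) = min(0.93, 0.93) = 0.93
(D ∧ C) = min(0.93, 0.78) = 0.78
not C: Gödel ¬ of 0.78 = 0 (operand ≠ 0)
((D ∧ C) ∧ not C) = min(0.78, 0) = 0
((D ∧ ((((D ∨ D) ∨ C) ∨ C) ∨ A)) → ((D ∧ C) ∧ not C)): 0.93 > 0, so result = 0
((B → (not D → D)) → ((D ∧ ((((D ∨ D) ∨ C) ∨ C) ∨ A)) → ((D ∧ C) ∧ not C))): 1 > 0, so result = 0
not D: Gödel ¬ of 0.93 = 0 (operand ≠ 0)
(B ∧ not D) = min(0.79, 0) = 0
(((B → (not D → D)) → ((D ∧ ((((D ∨ D) ∨ C) ∨ C) ∨ A)) → ((D ∧ C) ∧ not C))) ∨ (B ∧ not D)) = max(0, 0) = 0

0.00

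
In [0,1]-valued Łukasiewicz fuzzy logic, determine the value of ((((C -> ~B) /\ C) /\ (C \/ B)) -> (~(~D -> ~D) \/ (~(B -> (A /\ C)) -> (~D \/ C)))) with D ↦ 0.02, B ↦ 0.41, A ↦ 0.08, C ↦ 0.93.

~B: Łukasiewicz ¬ gives 1 − 0.41 = 0.59
(C -> ~B): min(1, 1 − 0.93 + 0.59) = 0.66
((C -> ~B) /\ C) = min(0.66, 0.93) = 0.66
(C \/ B) = max(0.93, 0.41) = 0.93
(((C -> ~B) /\ C) /\ (C \/ B)) = min(0.66, 0.93) = 0.66
~D: Łukasiewicz ¬ gives 1 − 0.02 = 0.98
~D: Łukasiewicz ¬ gives 1 − 0.02 = 0.98
(~D -> ~D): min(1, 1 − 0.98 + 0.98) = 1
~(~D -> ~D): Łukasiewicz ¬ gives 1 − 1 = 0
(A /\ C) = min(0.08, 0.93) = 0.08
(B -> (A /\ C)): min(1, 1 − 0.41 + 0.08) = 0.67
~(B -> (A /\ C)): Łukasiewicz ¬ gives 1 − 0.67 = 0.33
~D: Łukasiewicz ¬ gives 1 − 0.02 = 0.98
(~D \/ C) = max(0.98, 0.93) = 0.98
(~(B -> (A /\ C)) -> (~D \/ C)): min(1, 1 − 0.33 + 0.98) = 1
(~(~D -> ~D) \/ (~(B -> (A /\ C)) -> (~D \/ C))) = max(0, 1) = 1
((((C -> ~B) /\ C) /\ (C \/ B)) -> (~(~D -> ~D) \/ (~(B -> (A /\ C)) -> (~D \/ C)))): min(1, 1 − 0.66 + 1) = 1

1.00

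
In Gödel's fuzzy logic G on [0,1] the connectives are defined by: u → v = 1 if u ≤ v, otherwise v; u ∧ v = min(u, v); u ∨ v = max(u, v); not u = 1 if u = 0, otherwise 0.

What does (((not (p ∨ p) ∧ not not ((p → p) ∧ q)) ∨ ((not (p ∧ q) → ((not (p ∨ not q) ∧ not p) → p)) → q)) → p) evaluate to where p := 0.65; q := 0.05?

(p ∨ p) = max(0.65, 0.65) = 0.65
not (p ∨ p): Gödel ¬ of 0.65 = 0 (operand ≠ 0)
(p → p): 0.65 ≤ 0.65, so result = 1
((p → p) ∧ q) = min(1, 0.05) = 0.05
not ((p → p) ∧ q): Gödel ¬ of 0.05 = 0 (operand ≠ 0)
not not ((p → p) ∧ q): Gödel ¬ of 0 = 1 (operand is 0)
(not (p ∨ p) ∧ not not ((p → p) ∧ q)) = min(0, 1) = 0
(p ∧ q) = min(0.65, 0.05) = 0.05
not (p ∧ q): Gödel ¬ of 0.05 = 0 (operand ≠ 0)
not q: Gödel ¬ of 0.05 = 0 (operand ≠ 0)
(p ∨ not q) = max(0.65, 0) = 0.65
not (p ∨ not q): Gödel ¬ of 0.65 = 0 (operand ≠ 0)
not p: Gödel ¬ of 0.65 = 0 (operand ≠ 0)
(not (p ∨ not q) ∧ not p) = min(0, 0) = 0
((not (p ∨ not q) ∧ not p) → p): 0 ≤ 0.65, so result = 1
(not (p ∧ q) → ((not (p ∨ not q) ∧ not p) → p)): 0 ≤ 1, so result = 1
((not (p ∧ q) → ((not (p ∨ not q) ∧ not p) → p)) → q): 1 > 0.05, so result = 0.05
((not (p ∨ p) ∧ not not ((p → p) ∧ q)) ∨ ((not (p ∧ q) → ((not (p ∨ not q) ∧ not p) → p)) → q)) = max(0, 0.05) = 0.05
(((not (p ∨ p) ∧ not not ((p → p) ∧ q)) ∨ ((not (p ∧ q) → ((not (p ∨ not q) ∧ not p) → p)) → q)) → p): 0.05 ≤ 0.65, so result = 1

1.00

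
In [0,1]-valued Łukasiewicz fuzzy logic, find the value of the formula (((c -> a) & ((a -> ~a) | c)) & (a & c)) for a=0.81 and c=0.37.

0.37

(c -> a): min(1, 1 − 0.37 + 0.81) = 1
~a: Łukasiewicz ¬ gives 1 − 0.81 = 0.19
(a -> ~a): min(1, 1 − 0.81 + 0.19) = 0.38
((a -> ~a) | c) = max(0.38, 0.37) = 0.38
((c -> a) & ((a -> ~a) | c)) = min(1, 0.38) = 0.38
(a & c) = min(0.81, 0.37) = 0.37
(((c -> a) & ((a -> ~a) | c)) & (a & c)) = min(0.38, 0.37) = 0.37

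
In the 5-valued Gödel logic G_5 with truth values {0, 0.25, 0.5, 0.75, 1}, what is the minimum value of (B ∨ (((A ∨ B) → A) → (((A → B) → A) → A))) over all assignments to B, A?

0.25

The minimum is attained at B = 0, A = 0.25:
  (A ∨ B) = max(0.25, 0) = 0.25
  ((A ∨ B) → A): 0.25 ≤ 0.25, so result = 1
  (A → B): 0.25 > 0, so result = 0
  ((A → B) → A): 0 ≤ 0.25, so result = 1
  (((A → B) → A) → A): 1 > 0.25, so result = 0.25
  (((A ∨ B) → A) → (((A → B) → A) → A)): 1 > 0.25, so result = 0.25
  (B ∨ (((A ∨ B) → A) → (((A → B) → A) → A))) = max(0, 0.25) = 0.25
Checking all 25 assignments confirms none give a value below 0.25.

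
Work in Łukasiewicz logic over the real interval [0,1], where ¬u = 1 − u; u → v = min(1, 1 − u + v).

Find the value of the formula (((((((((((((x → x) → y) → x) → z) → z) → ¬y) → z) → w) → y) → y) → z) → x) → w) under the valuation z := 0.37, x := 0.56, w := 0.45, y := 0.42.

(x → x): min(1, 1 − 0.56 + 0.56) = 1
((x → x) → y): min(1, 1 − 1 + 0.42) = 0.42
(((x → x) → y) → x): min(1, 1 − 0.42 + 0.56) = 1
((((x → x) → y) → x) → z): min(1, 1 − 1 + 0.37) = 0.37
(((((x → x) → y) → x) → z) → z): min(1, 1 − 0.37 + 0.37) = 1
¬y: Łukasiewicz ¬ gives 1 − 0.42 = 0.58
((((((x → x) → y) → x) → z) → z) → ¬y): min(1, 1 − 1 + 0.58) = 0.58
(((((((x → x) → y) → x) → z) → z) → ¬y) → z): min(1, 1 − 0.58 + 0.37) = 0.79
((((((((x → x) → y) → x) → z) → z) → ¬y) → z) → w): min(1, 1 − 0.79 + 0.45) = 0.66
(((((((((x → x) → y) → x) → z) → z) → ¬y) → z) → w) → y): min(1, 1 − 0.66 + 0.42) = 0.76
((((((((((x → x) → y) → x) → z) → z) → ¬y) → z) → w) → y) → y): min(1, 1 − 0.76 + 0.42) = 0.66
(((((((((((x → x) → y) → x) → z) → z) → ¬y) → z) → w) → y) → y) → z): min(1, 1 − 0.66 + 0.37) = 0.71
((((((((((((x → x) → y) → x) → z) → z) → ¬y) → z) → w) → y) → y) → z) → x): min(1, 1 − 0.71 + 0.56) = 0.85
(((((((((((((x → x) → y) → x) → z) → z) → ¬y) → z) → w) → y) → y) → z) → x) → w): min(1, 1 − 0.85 + 0.45) = 0.6

0.60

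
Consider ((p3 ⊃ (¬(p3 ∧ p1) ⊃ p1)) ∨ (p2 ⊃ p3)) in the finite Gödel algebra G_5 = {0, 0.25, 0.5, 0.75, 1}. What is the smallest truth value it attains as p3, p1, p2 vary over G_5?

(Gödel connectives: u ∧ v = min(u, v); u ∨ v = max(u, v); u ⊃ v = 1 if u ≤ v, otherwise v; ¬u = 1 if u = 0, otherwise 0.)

The minimum is attained at p3 = 0.25, p1 = 0, p2 = 0.5:
  (p3 ∧ p1) = min(0.25, 0) = 0
  ¬(p3 ∧ p1): Gödel ¬ of 0 = 1 (operand is 0)
  (¬(p3 ∧ p1) ⊃ p1): 1 > 0, so result = 0
  (p3 ⊃ (¬(p3 ∧ p1) ⊃ p1)): 0.25 > 0, so result = 0
  (p2 ⊃ p3): 0.5 > 0.25, so result = 0.25
  ((p3 ⊃ (¬(p3 ∧ p1) ⊃ p1)) ∨ (p2 ⊃ p3)) = max(0, 0.25) = 0.25
Checking all 125 assignments confirms none give a value below 0.25.

0.25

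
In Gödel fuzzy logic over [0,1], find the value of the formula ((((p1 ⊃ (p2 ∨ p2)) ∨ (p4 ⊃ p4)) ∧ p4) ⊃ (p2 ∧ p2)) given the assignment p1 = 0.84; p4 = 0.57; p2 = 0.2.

(p2 ∨ p2) = max(0.2, 0.2) = 0.2
(p1 ⊃ (p2 ∨ p2)): 0.84 > 0.2, so result = 0.2
(p4 ⊃ p4): 0.57 ≤ 0.57, so result = 1
((p1 ⊃ (p2 ∨ p2)) ∨ (p4 ⊃ p4)) = max(0.2, 1) = 1
(((p1 ⊃ (p2 ∨ p2)) ∨ (p4 ⊃ p4)) ∧ p4) = min(1, 0.57) = 0.57
(p2 ∧ p2) = min(0.2, 0.2) = 0.2
((((p1 ⊃ (p2 ∨ p2)) ∨ (p4 ⊃ p4)) ∧ p4) ⊃ (p2 ∧ p2)): 0.57 > 0.2, so result = 0.2

0.20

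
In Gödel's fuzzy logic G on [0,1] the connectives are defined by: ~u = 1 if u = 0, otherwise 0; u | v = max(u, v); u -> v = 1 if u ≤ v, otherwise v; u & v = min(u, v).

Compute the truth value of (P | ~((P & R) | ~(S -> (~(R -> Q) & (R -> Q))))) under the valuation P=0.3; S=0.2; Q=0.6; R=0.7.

0.30

(P & R) = min(0.3, 0.7) = 0.3
(R -> Q): 0.7 > 0.6, so result = 0.6
~(R -> Q): Gödel ¬ of 0.6 = 0 (operand ≠ 0)
(R -> Q): 0.7 > 0.6, so result = 0.6
(~(R -> Q) & (R -> Q)) = min(0, 0.6) = 0
(S -> (~(R -> Q) & (R -> Q))): 0.2 > 0, so result = 0
~(S -> (~(R -> Q) & (R -> Q))): Gödel ¬ of 0 = 1 (operand is 0)
((P & R) | ~(S -> (~(R -> Q) & (R -> Q)))) = max(0.3, 1) = 1
~((P & R) | ~(S -> (~(R -> Q) & (R -> Q)))): Gödel ¬ of 1 = 0 (operand ≠ 0)
(P | ~((P & R) | ~(S -> (~(R -> Q) & (R -> Q))))) = max(0.3, 0) = 0.3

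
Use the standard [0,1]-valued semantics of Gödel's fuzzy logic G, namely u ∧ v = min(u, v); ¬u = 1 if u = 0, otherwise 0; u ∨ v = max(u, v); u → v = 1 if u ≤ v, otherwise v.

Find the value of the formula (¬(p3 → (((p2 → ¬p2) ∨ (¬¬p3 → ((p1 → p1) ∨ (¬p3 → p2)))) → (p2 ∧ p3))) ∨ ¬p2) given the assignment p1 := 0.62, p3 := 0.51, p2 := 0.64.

¬p2: Gödel ¬ of 0.64 = 0 (operand ≠ 0)
(p2 → ¬p2): 0.64 > 0, so result = 0
¬p3: Gödel ¬ of 0.51 = 0 (operand ≠ 0)
¬¬p3: Gödel ¬ of 0 = 1 (operand is 0)
(p1 → p1): 0.62 ≤ 0.62, so result = 1
¬p3: Gödel ¬ of 0.51 = 0 (operand ≠ 0)
(¬p3 → p2): 0 ≤ 0.64, so result = 1
((p1 → p1) ∨ (¬p3 → p2)) = max(1, 1) = 1
(¬¬p3 → ((p1 → p1) ∨ (¬p3 → p2))): 1 ≤ 1, so result = 1
((p2 → ¬p2) ∨ (¬¬p3 → ((p1 → p1) ∨ (¬p3 → p2)))) = max(0, 1) = 1
(p2 ∧ p3) = min(0.64, 0.51) = 0.51
(((p2 → ¬p2) ∨ (¬¬p3 → ((p1 → p1) ∨ (¬p3 → p2)))) → (p2 ∧ p3)): 1 > 0.51, so result = 0.51
(p3 → (((p2 → ¬p2) ∨ (¬¬p3 → ((p1 → p1) ∨ (¬p3 → p2)))) → (p2 ∧ p3))): 0.51 ≤ 0.51, so result = 1
¬(p3 → (((p2 → ¬p2) ∨ (¬¬p3 → ((p1 → p1) ∨ (¬p3 → p2)))) → (p2 ∧ p3))): Gödel ¬ of 1 = 0 (operand ≠ 0)
¬p2: Gödel ¬ of 0.64 = 0 (operand ≠ 0)
(¬(p3 → (((p2 → ¬p2) ∨ (¬¬p3 → ((p1 → p1) ∨ (¬p3 → p2)))) → (p2 ∧ p3))) ∨ ¬p2) = max(0, 0) = 0

0.00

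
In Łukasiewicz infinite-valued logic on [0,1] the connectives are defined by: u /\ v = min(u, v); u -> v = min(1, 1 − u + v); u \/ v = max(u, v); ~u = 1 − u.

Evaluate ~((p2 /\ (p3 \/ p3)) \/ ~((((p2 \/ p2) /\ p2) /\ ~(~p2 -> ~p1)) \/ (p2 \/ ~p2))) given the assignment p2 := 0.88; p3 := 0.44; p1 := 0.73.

(p3 \/ p3) = max(0.44, 0.44) = 0.44
(p2 /\ (p3 \/ p3)) = min(0.88, 0.44) = 0.44
(p2 \/ p2) = max(0.88, 0.88) = 0.88
((p2 \/ p2) /\ p2) = min(0.88, 0.88) = 0.88
~p2: Łukasiewicz ¬ gives 1 − 0.88 = 0.12
~p1: Łukasiewicz ¬ gives 1 − 0.73 = 0.27
(~p2 -> ~p1): min(1, 1 − 0.12 + 0.27) = 1
~(~p2 -> ~p1): Łukasiewicz ¬ gives 1 − 1 = 0
(((p2 \/ p2) /\ p2) /\ ~(~p2 -> ~p1)) = min(0.88, 0) = 0
~p2: Łukasiewicz ¬ gives 1 − 0.88 = 0.12
(p2 \/ ~p2) = max(0.88, 0.12) = 0.88
((((p2 \/ p2) /\ p2) /\ ~(~p2 -> ~p1)) \/ (p2 \/ ~p2)) = max(0, 0.88) = 0.88
~((((p2 \/ p2) /\ p2) /\ ~(~p2 -> ~p1)) \/ (p2 \/ ~p2)): Łukasiewicz ¬ gives 1 − 0.88 = 0.12
((p2 /\ (p3 \/ p3)) \/ ~((((p2 \/ p2) /\ p2) /\ ~(~p2 -> ~p1)) \/ (p2 \/ ~p2))) = max(0.44, 0.12) = 0.44
~((p2 /\ (p3 \/ p3)) \/ ~((((p2 \/ p2) /\ p2) /\ ~(~p2 -> ~p1)) \/ (p2 \/ ~p2))): Łukasiewicz ¬ gives 1 − 0.44 = 0.56

0.56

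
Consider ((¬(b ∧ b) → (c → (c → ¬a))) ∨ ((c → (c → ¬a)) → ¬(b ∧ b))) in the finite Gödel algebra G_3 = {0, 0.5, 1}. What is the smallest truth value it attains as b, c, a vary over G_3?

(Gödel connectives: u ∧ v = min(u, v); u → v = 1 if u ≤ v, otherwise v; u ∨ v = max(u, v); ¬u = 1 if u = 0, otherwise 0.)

1.00

Every assignment gives 1. For instance at b = 0, c = 0, a = 0:
  (b ∧ b) = min(0, 0) = 0
  ¬(b ∧ b): Gödel ¬ of 0 = 1 (operand is 0)
  ¬a: Gödel ¬ of 0 = 1 (operand is 0)
  (c → ¬a): 0 ≤ 1, so result = 1
  (c → (c → ¬a)): 0 ≤ 1, so result = 1
  (¬(b ∧ b) → (c → (c → ¬a))): 1 ≤ 1, so result = 1
  ¬a: Gödel ¬ of 0 = 1 (operand is 0)
  (c → ¬a): 0 ≤ 1, so result = 1
  (c → (c → ¬a)): 0 ≤ 1, so result = 1
  (b ∧ b) = min(0, 0) = 0
  ¬(b ∧ b): Gödel ¬ of 0 = 1 (operand is 0)
  ((c → (c → ¬a)) → ¬(b ∧ b)): 1 ≤ 1, so result = 1
  ((¬(b ∧ b) → (c → (c → ¬a))) ∨ ((c → (c → ¬a)) → ¬(b ∧ b))) = max(1, 1) = 1
All 27 assignments give value 1 — the formula is a G_3-tautology.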